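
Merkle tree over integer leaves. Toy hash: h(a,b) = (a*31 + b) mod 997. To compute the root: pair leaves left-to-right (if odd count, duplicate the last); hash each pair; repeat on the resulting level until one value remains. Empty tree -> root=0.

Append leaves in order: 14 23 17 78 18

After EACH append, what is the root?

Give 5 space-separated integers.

Answer: 14 457 753 814 795

Derivation:
After append 14 (leaves=[14]):
  L0: [14]
  root=14
After append 23 (leaves=[14, 23]):
  L0: [14, 23]
  L1: h(14,23)=(14*31+23)%997=457 -> [457]
  root=457
After append 17 (leaves=[14, 23, 17]):
  L0: [14, 23, 17]
  L1: h(14,23)=(14*31+23)%997=457 h(17,17)=(17*31+17)%997=544 -> [457, 544]
  L2: h(457,544)=(457*31+544)%997=753 -> [753]
  root=753
After append 78 (leaves=[14, 23, 17, 78]):
  L0: [14, 23, 17, 78]
  L1: h(14,23)=(14*31+23)%997=457 h(17,78)=(17*31+78)%997=605 -> [457, 605]
  L2: h(457,605)=(457*31+605)%997=814 -> [814]
  root=814
After append 18 (leaves=[14, 23, 17, 78, 18]):
  L0: [14, 23, 17, 78, 18]
  L1: h(14,23)=(14*31+23)%997=457 h(17,78)=(17*31+78)%997=605 h(18,18)=(18*31+18)%997=576 -> [457, 605, 576]
  L2: h(457,605)=(457*31+605)%997=814 h(576,576)=(576*31+576)%997=486 -> [814, 486]
  L3: h(814,486)=(814*31+486)%997=795 -> [795]
  root=795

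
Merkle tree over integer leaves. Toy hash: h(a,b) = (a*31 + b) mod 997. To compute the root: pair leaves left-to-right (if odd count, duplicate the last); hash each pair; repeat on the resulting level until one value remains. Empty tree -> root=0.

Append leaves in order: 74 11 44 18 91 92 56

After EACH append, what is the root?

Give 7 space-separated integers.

Answer: 74 311 82 56 205 237 113

Derivation:
After append 74 (leaves=[74]):
  L0: [74]
  root=74
After append 11 (leaves=[74, 11]):
  L0: [74, 11]
  L1: h(74,11)=(74*31+11)%997=311 -> [311]
  root=311
After append 44 (leaves=[74, 11, 44]):
  L0: [74, 11, 44]
  L1: h(74,11)=(74*31+11)%997=311 h(44,44)=(44*31+44)%997=411 -> [311, 411]
  L2: h(311,411)=(311*31+411)%997=82 -> [82]
  root=82
After append 18 (leaves=[74, 11, 44, 18]):
  L0: [74, 11, 44, 18]
  L1: h(74,11)=(74*31+11)%997=311 h(44,18)=(44*31+18)%997=385 -> [311, 385]
  L2: h(311,385)=(311*31+385)%997=56 -> [56]
  root=56
After append 91 (leaves=[74, 11, 44, 18, 91]):
  L0: [74, 11, 44, 18, 91]
  L1: h(74,11)=(74*31+11)%997=311 h(44,18)=(44*31+18)%997=385 h(91,91)=(91*31+91)%997=918 -> [311, 385, 918]
  L2: h(311,385)=(311*31+385)%997=56 h(918,918)=(918*31+918)%997=463 -> [56, 463]
  L3: h(56,463)=(56*31+463)%997=205 -> [205]
  root=205
After append 92 (leaves=[74, 11, 44, 18, 91, 92]):
  L0: [74, 11, 44, 18, 91, 92]
  L1: h(74,11)=(74*31+11)%997=311 h(44,18)=(44*31+18)%997=385 h(91,92)=(91*31+92)%997=919 -> [311, 385, 919]
  L2: h(311,385)=(311*31+385)%997=56 h(919,919)=(919*31+919)%997=495 -> [56, 495]
  L3: h(56,495)=(56*31+495)%997=237 -> [237]
  root=237
After append 56 (leaves=[74, 11, 44, 18, 91, 92, 56]):
  L0: [74, 11, 44, 18, 91, 92, 56]
  L1: h(74,11)=(74*31+11)%997=311 h(44,18)=(44*31+18)%997=385 h(91,92)=(91*31+92)%997=919 h(56,56)=(56*31+56)%997=795 -> [311, 385, 919, 795]
  L2: h(311,385)=(311*31+385)%997=56 h(919,795)=(919*31+795)%997=371 -> [56, 371]
  L3: h(56,371)=(56*31+371)%997=113 -> [113]
  root=113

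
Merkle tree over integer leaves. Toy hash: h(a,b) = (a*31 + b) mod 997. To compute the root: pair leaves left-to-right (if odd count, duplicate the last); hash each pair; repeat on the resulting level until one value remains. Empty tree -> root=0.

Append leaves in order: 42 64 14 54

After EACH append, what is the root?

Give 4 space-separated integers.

Answer: 42 369 920 960

Derivation:
After append 42 (leaves=[42]):
  L0: [42]
  root=42
After append 64 (leaves=[42, 64]):
  L0: [42, 64]
  L1: h(42,64)=(42*31+64)%997=369 -> [369]
  root=369
After append 14 (leaves=[42, 64, 14]):
  L0: [42, 64, 14]
  L1: h(42,64)=(42*31+64)%997=369 h(14,14)=(14*31+14)%997=448 -> [369, 448]
  L2: h(369,448)=(369*31+448)%997=920 -> [920]
  root=920
After append 54 (leaves=[42, 64, 14, 54]):
  L0: [42, 64, 14, 54]
  L1: h(42,64)=(42*31+64)%997=369 h(14,54)=(14*31+54)%997=488 -> [369, 488]
  L2: h(369,488)=(369*31+488)%997=960 -> [960]
  root=960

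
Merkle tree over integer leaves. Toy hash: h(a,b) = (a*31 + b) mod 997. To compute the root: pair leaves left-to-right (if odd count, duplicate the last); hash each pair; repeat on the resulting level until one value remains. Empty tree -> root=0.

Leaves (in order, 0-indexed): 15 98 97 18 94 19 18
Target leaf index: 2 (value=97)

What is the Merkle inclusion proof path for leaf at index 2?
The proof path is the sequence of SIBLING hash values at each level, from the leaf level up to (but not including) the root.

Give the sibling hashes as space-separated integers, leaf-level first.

L0 (leaves): [15, 98, 97, 18, 94, 19, 18], target index=2
L1: h(15,98)=(15*31+98)%997=563 [pair 0] h(97,18)=(97*31+18)%997=34 [pair 1] h(94,19)=(94*31+19)%997=939 [pair 2] h(18,18)=(18*31+18)%997=576 [pair 3] -> [563, 34, 939, 576]
  Sibling for proof at L0: 18
L2: h(563,34)=(563*31+34)%997=538 [pair 0] h(939,576)=(939*31+576)%997=772 [pair 1] -> [538, 772]
  Sibling for proof at L1: 563
L3: h(538,772)=(538*31+772)%997=501 [pair 0] -> [501]
  Sibling for proof at L2: 772
Root: 501
Proof path (sibling hashes from leaf to root): [18, 563, 772]

Answer: 18 563 772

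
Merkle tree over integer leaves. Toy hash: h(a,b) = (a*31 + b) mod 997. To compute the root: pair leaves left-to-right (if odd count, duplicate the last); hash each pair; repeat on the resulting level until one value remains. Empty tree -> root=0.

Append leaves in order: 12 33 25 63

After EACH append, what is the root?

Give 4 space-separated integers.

After append 12 (leaves=[12]):
  L0: [12]
  root=12
After append 33 (leaves=[12, 33]):
  L0: [12, 33]
  L1: h(12,33)=(12*31+33)%997=405 -> [405]
  root=405
After append 25 (leaves=[12, 33, 25]):
  L0: [12, 33, 25]
  L1: h(12,33)=(12*31+33)%997=405 h(25,25)=(25*31+25)%997=800 -> [405, 800]
  L2: h(405,800)=(405*31+800)%997=394 -> [394]
  root=394
After append 63 (leaves=[12, 33, 25, 63]):
  L0: [12, 33, 25, 63]
  L1: h(12,33)=(12*31+33)%997=405 h(25,63)=(25*31+63)%997=838 -> [405, 838]
  L2: h(405,838)=(405*31+838)%997=432 -> [432]
  root=432

Answer: 12 405 394 432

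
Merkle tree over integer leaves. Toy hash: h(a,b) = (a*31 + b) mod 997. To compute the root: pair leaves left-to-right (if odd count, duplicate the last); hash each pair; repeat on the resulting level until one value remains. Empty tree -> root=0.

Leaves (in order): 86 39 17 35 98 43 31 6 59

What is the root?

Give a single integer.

L0: [86, 39, 17, 35, 98, 43, 31, 6, 59]
L1: h(86,39)=(86*31+39)%997=711 h(17,35)=(17*31+35)%997=562 h(98,43)=(98*31+43)%997=90 h(31,6)=(31*31+6)%997=967 h(59,59)=(59*31+59)%997=891 -> [711, 562, 90, 967, 891]
L2: h(711,562)=(711*31+562)%997=669 h(90,967)=(90*31+967)%997=766 h(891,891)=(891*31+891)%997=596 -> [669, 766, 596]
L3: h(669,766)=(669*31+766)%997=568 h(596,596)=(596*31+596)%997=129 -> [568, 129]
L4: h(568,129)=(568*31+129)%997=788 -> [788]

Answer: 788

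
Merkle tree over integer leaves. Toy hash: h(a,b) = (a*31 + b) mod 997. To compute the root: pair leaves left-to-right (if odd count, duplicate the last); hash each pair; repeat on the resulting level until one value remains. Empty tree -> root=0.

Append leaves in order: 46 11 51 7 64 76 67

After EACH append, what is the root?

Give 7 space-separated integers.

Answer: 46 440 317 273 221 605 689

Derivation:
After append 46 (leaves=[46]):
  L0: [46]
  root=46
After append 11 (leaves=[46, 11]):
  L0: [46, 11]
  L1: h(46,11)=(46*31+11)%997=440 -> [440]
  root=440
After append 51 (leaves=[46, 11, 51]):
  L0: [46, 11, 51]
  L1: h(46,11)=(46*31+11)%997=440 h(51,51)=(51*31+51)%997=635 -> [440, 635]
  L2: h(440,635)=(440*31+635)%997=317 -> [317]
  root=317
After append 7 (leaves=[46, 11, 51, 7]):
  L0: [46, 11, 51, 7]
  L1: h(46,11)=(46*31+11)%997=440 h(51,7)=(51*31+7)%997=591 -> [440, 591]
  L2: h(440,591)=(440*31+591)%997=273 -> [273]
  root=273
After append 64 (leaves=[46, 11, 51, 7, 64]):
  L0: [46, 11, 51, 7, 64]
  L1: h(46,11)=(46*31+11)%997=440 h(51,7)=(51*31+7)%997=591 h(64,64)=(64*31+64)%997=54 -> [440, 591, 54]
  L2: h(440,591)=(440*31+591)%997=273 h(54,54)=(54*31+54)%997=731 -> [273, 731]
  L3: h(273,731)=(273*31+731)%997=221 -> [221]
  root=221
After append 76 (leaves=[46, 11, 51, 7, 64, 76]):
  L0: [46, 11, 51, 7, 64, 76]
  L1: h(46,11)=(46*31+11)%997=440 h(51,7)=(51*31+7)%997=591 h(64,76)=(64*31+76)%997=66 -> [440, 591, 66]
  L2: h(440,591)=(440*31+591)%997=273 h(66,66)=(66*31+66)%997=118 -> [273, 118]
  L3: h(273,118)=(273*31+118)%997=605 -> [605]
  root=605
After append 67 (leaves=[46, 11, 51, 7, 64, 76, 67]):
  L0: [46, 11, 51, 7, 64, 76, 67]
  L1: h(46,11)=(46*31+11)%997=440 h(51,7)=(51*31+7)%997=591 h(64,76)=(64*31+76)%997=66 h(67,67)=(67*31+67)%997=150 -> [440, 591, 66, 150]
  L2: h(440,591)=(440*31+591)%997=273 h(66,150)=(66*31+150)%997=202 -> [273, 202]
  L3: h(273,202)=(273*31+202)%997=689 -> [689]
  root=689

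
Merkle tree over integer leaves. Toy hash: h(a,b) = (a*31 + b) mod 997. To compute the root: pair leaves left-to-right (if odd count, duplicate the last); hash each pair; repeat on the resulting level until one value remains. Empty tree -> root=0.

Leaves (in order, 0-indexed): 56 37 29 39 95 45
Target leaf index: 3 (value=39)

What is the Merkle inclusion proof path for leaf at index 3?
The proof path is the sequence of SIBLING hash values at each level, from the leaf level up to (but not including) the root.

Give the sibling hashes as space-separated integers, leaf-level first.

L0 (leaves): [56, 37, 29, 39, 95, 45], target index=3
L1: h(56,37)=(56*31+37)%997=776 [pair 0] h(29,39)=(29*31+39)%997=938 [pair 1] h(95,45)=(95*31+45)%997=996 [pair 2] -> [776, 938, 996]
  Sibling for proof at L0: 29
L2: h(776,938)=(776*31+938)%997=69 [pair 0] h(996,996)=(996*31+996)%997=965 [pair 1] -> [69, 965]
  Sibling for proof at L1: 776
L3: h(69,965)=(69*31+965)%997=113 [pair 0] -> [113]
  Sibling for proof at L2: 965
Root: 113
Proof path (sibling hashes from leaf to root): [29, 776, 965]

Answer: 29 776 965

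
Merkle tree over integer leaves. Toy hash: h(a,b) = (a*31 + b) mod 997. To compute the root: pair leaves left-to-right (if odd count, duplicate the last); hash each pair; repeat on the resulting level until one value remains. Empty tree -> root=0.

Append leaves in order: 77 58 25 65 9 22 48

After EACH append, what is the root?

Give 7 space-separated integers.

Answer: 77 451 823 863 77 493 731

Derivation:
After append 77 (leaves=[77]):
  L0: [77]
  root=77
After append 58 (leaves=[77, 58]):
  L0: [77, 58]
  L1: h(77,58)=(77*31+58)%997=451 -> [451]
  root=451
After append 25 (leaves=[77, 58, 25]):
  L0: [77, 58, 25]
  L1: h(77,58)=(77*31+58)%997=451 h(25,25)=(25*31+25)%997=800 -> [451, 800]
  L2: h(451,800)=(451*31+800)%997=823 -> [823]
  root=823
After append 65 (leaves=[77, 58, 25, 65]):
  L0: [77, 58, 25, 65]
  L1: h(77,58)=(77*31+58)%997=451 h(25,65)=(25*31+65)%997=840 -> [451, 840]
  L2: h(451,840)=(451*31+840)%997=863 -> [863]
  root=863
After append 9 (leaves=[77, 58, 25, 65, 9]):
  L0: [77, 58, 25, 65, 9]
  L1: h(77,58)=(77*31+58)%997=451 h(25,65)=(25*31+65)%997=840 h(9,9)=(9*31+9)%997=288 -> [451, 840, 288]
  L2: h(451,840)=(451*31+840)%997=863 h(288,288)=(288*31+288)%997=243 -> [863, 243]
  L3: h(863,243)=(863*31+243)%997=77 -> [77]
  root=77
After append 22 (leaves=[77, 58, 25, 65, 9, 22]):
  L0: [77, 58, 25, 65, 9, 22]
  L1: h(77,58)=(77*31+58)%997=451 h(25,65)=(25*31+65)%997=840 h(9,22)=(9*31+22)%997=301 -> [451, 840, 301]
  L2: h(451,840)=(451*31+840)%997=863 h(301,301)=(301*31+301)%997=659 -> [863, 659]
  L3: h(863,659)=(863*31+659)%997=493 -> [493]
  root=493
After append 48 (leaves=[77, 58, 25, 65, 9, 22, 48]):
  L0: [77, 58, 25, 65, 9, 22, 48]
  L1: h(77,58)=(77*31+58)%997=451 h(25,65)=(25*31+65)%997=840 h(9,22)=(9*31+22)%997=301 h(48,48)=(48*31+48)%997=539 -> [451, 840, 301, 539]
  L2: h(451,840)=(451*31+840)%997=863 h(301,539)=(301*31+539)%997=897 -> [863, 897]
  L3: h(863,897)=(863*31+897)%997=731 -> [731]
  root=731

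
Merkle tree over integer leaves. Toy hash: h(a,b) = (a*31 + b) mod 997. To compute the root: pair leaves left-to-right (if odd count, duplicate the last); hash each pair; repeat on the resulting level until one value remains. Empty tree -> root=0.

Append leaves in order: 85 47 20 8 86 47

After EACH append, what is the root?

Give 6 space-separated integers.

Answer: 85 688 34 22 13 759

Derivation:
After append 85 (leaves=[85]):
  L0: [85]
  root=85
After append 47 (leaves=[85, 47]):
  L0: [85, 47]
  L1: h(85,47)=(85*31+47)%997=688 -> [688]
  root=688
After append 20 (leaves=[85, 47, 20]):
  L0: [85, 47, 20]
  L1: h(85,47)=(85*31+47)%997=688 h(20,20)=(20*31+20)%997=640 -> [688, 640]
  L2: h(688,640)=(688*31+640)%997=34 -> [34]
  root=34
After append 8 (leaves=[85, 47, 20, 8]):
  L0: [85, 47, 20, 8]
  L1: h(85,47)=(85*31+47)%997=688 h(20,8)=(20*31+8)%997=628 -> [688, 628]
  L2: h(688,628)=(688*31+628)%997=22 -> [22]
  root=22
After append 86 (leaves=[85, 47, 20, 8, 86]):
  L0: [85, 47, 20, 8, 86]
  L1: h(85,47)=(85*31+47)%997=688 h(20,8)=(20*31+8)%997=628 h(86,86)=(86*31+86)%997=758 -> [688, 628, 758]
  L2: h(688,628)=(688*31+628)%997=22 h(758,758)=(758*31+758)%997=328 -> [22, 328]
  L3: h(22,328)=(22*31+328)%997=13 -> [13]
  root=13
After append 47 (leaves=[85, 47, 20, 8, 86, 47]):
  L0: [85, 47, 20, 8, 86, 47]
  L1: h(85,47)=(85*31+47)%997=688 h(20,8)=(20*31+8)%997=628 h(86,47)=(86*31+47)%997=719 -> [688, 628, 719]
  L2: h(688,628)=(688*31+628)%997=22 h(719,719)=(719*31+719)%997=77 -> [22, 77]
  L3: h(22,77)=(22*31+77)%997=759 -> [759]
  root=759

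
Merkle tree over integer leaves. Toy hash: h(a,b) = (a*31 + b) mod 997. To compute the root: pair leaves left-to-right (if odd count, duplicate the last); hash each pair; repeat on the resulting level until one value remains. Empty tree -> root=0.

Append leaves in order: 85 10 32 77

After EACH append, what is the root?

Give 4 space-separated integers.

After append 85 (leaves=[85]):
  L0: [85]
  root=85
After append 10 (leaves=[85, 10]):
  L0: [85, 10]
  L1: h(85,10)=(85*31+10)%997=651 -> [651]
  root=651
After append 32 (leaves=[85, 10, 32]):
  L0: [85, 10, 32]
  L1: h(85,10)=(85*31+10)%997=651 h(32,32)=(32*31+32)%997=27 -> [651, 27]
  L2: h(651,27)=(651*31+27)%997=268 -> [268]
  root=268
After append 77 (leaves=[85, 10, 32, 77]):
  L0: [85, 10, 32, 77]
  L1: h(85,10)=(85*31+10)%997=651 h(32,77)=(32*31+77)%997=72 -> [651, 72]
  L2: h(651,72)=(651*31+72)%997=313 -> [313]
  root=313

Answer: 85 651 268 313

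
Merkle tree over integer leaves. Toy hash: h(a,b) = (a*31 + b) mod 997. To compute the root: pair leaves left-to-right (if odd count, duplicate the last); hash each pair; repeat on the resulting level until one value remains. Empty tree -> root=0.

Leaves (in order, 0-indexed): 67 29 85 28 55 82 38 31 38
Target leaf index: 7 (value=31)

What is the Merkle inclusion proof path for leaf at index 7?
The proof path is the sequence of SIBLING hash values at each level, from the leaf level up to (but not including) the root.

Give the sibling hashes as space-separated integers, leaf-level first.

Answer: 38 790 153 928

Derivation:
L0 (leaves): [67, 29, 85, 28, 55, 82, 38, 31, 38], target index=7
L1: h(67,29)=(67*31+29)%997=112 [pair 0] h(85,28)=(85*31+28)%997=669 [pair 1] h(55,82)=(55*31+82)%997=790 [pair 2] h(38,31)=(38*31+31)%997=212 [pair 3] h(38,38)=(38*31+38)%997=219 [pair 4] -> [112, 669, 790, 212, 219]
  Sibling for proof at L0: 38
L2: h(112,669)=(112*31+669)%997=153 [pair 0] h(790,212)=(790*31+212)%997=774 [pair 1] h(219,219)=(219*31+219)%997=29 [pair 2] -> [153, 774, 29]
  Sibling for proof at L1: 790
L3: h(153,774)=(153*31+774)%997=532 [pair 0] h(29,29)=(29*31+29)%997=928 [pair 1] -> [532, 928]
  Sibling for proof at L2: 153
L4: h(532,928)=(532*31+928)%997=471 [pair 0] -> [471]
  Sibling for proof at L3: 928
Root: 471
Proof path (sibling hashes from leaf to root): [38, 790, 153, 928]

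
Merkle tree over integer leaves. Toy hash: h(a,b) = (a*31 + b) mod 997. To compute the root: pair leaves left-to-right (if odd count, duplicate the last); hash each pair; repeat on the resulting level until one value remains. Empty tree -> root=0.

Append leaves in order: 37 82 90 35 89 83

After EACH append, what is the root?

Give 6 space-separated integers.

After append 37 (leaves=[37]):
  L0: [37]
  root=37
After append 82 (leaves=[37, 82]):
  L0: [37, 82]
  L1: h(37,82)=(37*31+82)%997=232 -> [232]
  root=232
After append 90 (leaves=[37, 82, 90]):
  L0: [37, 82, 90]
  L1: h(37,82)=(37*31+82)%997=232 h(90,90)=(90*31+90)%997=886 -> [232, 886]
  L2: h(232,886)=(232*31+886)%997=102 -> [102]
  root=102
After append 35 (leaves=[37, 82, 90, 35]):
  L0: [37, 82, 90, 35]
  L1: h(37,82)=(37*31+82)%997=232 h(90,35)=(90*31+35)%997=831 -> [232, 831]
  L2: h(232,831)=(232*31+831)%997=47 -> [47]
  root=47
After append 89 (leaves=[37, 82, 90, 35, 89]):
  L0: [37, 82, 90, 35, 89]
  L1: h(37,82)=(37*31+82)%997=232 h(90,35)=(90*31+35)%997=831 h(89,89)=(89*31+89)%997=854 -> [232, 831, 854]
  L2: h(232,831)=(232*31+831)%997=47 h(854,854)=(854*31+854)%997=409 -> [47, 409]
  L3: h(47,409)=(47*31+409)%997=869 -> [869]
  root=869
After append 83 (leaves=[37, 82, 90, 35, 89, 83]):
  L0: [37, 82, 90, 35, 89, 83]
  L1: h(37,82)=(37*31+82)%997=232 h(90,35)=(90*31+35)%997=831 h(89,83)=(89*31+83)%997=848 -> [232, 831, 848]
  L2: h(232,831)=(232*31+831)%997=47 h(848,848)=(848*31+848)%997=217 -> [47, 217]
  L3: h(47,217)=(47*31+217)%997=677 -> [677]
  root=677

Answer: 37 232 102 47 869 677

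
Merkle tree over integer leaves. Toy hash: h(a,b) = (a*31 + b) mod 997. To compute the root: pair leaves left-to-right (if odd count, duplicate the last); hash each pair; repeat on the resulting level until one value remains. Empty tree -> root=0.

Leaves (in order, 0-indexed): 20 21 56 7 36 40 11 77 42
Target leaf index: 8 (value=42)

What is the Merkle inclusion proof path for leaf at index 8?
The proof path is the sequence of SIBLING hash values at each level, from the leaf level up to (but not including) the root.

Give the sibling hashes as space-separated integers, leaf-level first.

L0 (leaves): [20, 21, 56, 7, 36, 40, 11, 77, 42], target index=8
L1: h(20,21)=(20*31+21)%997=641 [pair 0] h(56,7)=(56*31+7)%997=746 [pair 1] h(36,40)=(36*31+40)%997=159 [pair 2] h(11,77)=(11*31+77)%997=418 [pair 3] h(42,42)=(42*31+42)%997=347 [pair 4] -> [641, 746, 159, 418, 347]
  Sibling for proof at L0: 42
L2: h(641,746)=(641*31+746)%997=677 [pair 0] h(159,418)=(159*31+418)%997=362 [pair 1] h(347,347)=(347*31+347)%997=137 [pair 2] -> [677, 362, 137]
  Sibling for proof at L1: 347
L3: h(677,362)=(677*31+362)%997=412 [pair 0] h(137,137)=(137*31+137)%997=396 [pair 1] -> [412, 396]
  Sibling for proof at L2: 137
L4: h(412,396)=(412*31+396)%997=207 [pair 0] -> [207]
  Sibling for proof at L3: 412
Root: 207
Proof path (sibling hashes from leaf to root): [42, 347, 137, 412]

Answer: 42 347 137 412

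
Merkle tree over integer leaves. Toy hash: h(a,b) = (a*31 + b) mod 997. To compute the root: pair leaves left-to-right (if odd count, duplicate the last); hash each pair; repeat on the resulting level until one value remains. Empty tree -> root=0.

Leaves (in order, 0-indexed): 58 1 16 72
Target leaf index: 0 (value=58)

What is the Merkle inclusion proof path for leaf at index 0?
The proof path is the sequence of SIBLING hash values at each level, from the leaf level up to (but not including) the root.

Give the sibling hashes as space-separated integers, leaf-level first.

L0 (leaves): [58, 1, 16, 72], target index=0
L1: h(58,1)=(58*31+1)%997=802 [pair 0] h(16,72)=(16*31+72)%997=568 [pair 1] -> [802, 568]
  Sibling for proof at L0: 1
L2: h(802,568)=(802*31+568)%997=505 [pair 0] -> [505]
  Sibling for proof at L1: 568
Root: 505
Proof path (sibling hashes from leaf to root): [1, 568]

Answer: 1 568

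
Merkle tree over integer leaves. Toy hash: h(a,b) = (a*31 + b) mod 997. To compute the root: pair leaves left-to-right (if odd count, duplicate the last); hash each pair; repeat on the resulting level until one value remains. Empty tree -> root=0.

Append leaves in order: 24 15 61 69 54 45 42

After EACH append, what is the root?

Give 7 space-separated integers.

After append 24 (leaves=[24]):
  L0: [24]
  root=24
After append 15 (leaves=[24, 15]):
  L0: [24, 15]
  L1: h(24,15)=(24*31+15)%997=759 -> [759]
  root=759
After append 61 (leaves=[24, 15, 61]):
  L0: [24, 15, 61]
  L1: h(24,15)=(24*31+15)%997=759 h(61,61)=(61*31+61)%997=955 -> [759, 955]
  L2: h(759,955)=(759*31+955)%997=556 -> [556]
  root=556
After append 69 (leaves=[24, 15, 61, 69]):
  L0: [24, 15, 61, 69]
  L1: h(24,15)=(24*31+15)%997=759 h(61,69)=(61*31+69)%997=963 -> [759, 963]
  L2: h(759,963)=(759*31+963)%997=564 -> [564]
  root=564
After append 54 (leaves=[24, 15, 61, 69, 54]):
  L0: [24, 15, 61, 69, 54]
  L1: h(24,15)=(24*31+15)%997=759 h(61,69)=(61*31+69)%997=963 h(54,54)=(54*31+54)%997=731 -> [759, 963, 731]
  L2: h(759,963)=(759*31+963)%997=564 h(731,731)=(731*31+731)%997=461 -> [564, 461]
  L3: h(564,461)=(564*31+461)%997=996 -> [996]
  root=996
After append 45 (leaves=[24, 15, 61, 69, 54, 45]):
  L0: [24, 15, 61, 69, 54, 45]
  L1: h(24,15)=(24*31+15)%997=759 h(61,69)=(61*31+69)%997=963 h(54,45)=(54*31+45)%997=722 -> [759, 963, 722]
  L2: h(759,963)=(759*31+963)%997=564 h(722,722)=(722*31+722)%997=173 -> [564, 173]
  L3: h(564,173)=(564*31+173)%997=708 -> [708]
  root=708
After append 42 (leaves=[24, 15, 61, 69, 54, 45, 42]):
  L0: [24, 15, 61, 69, 54, 45, 42]
  L1: h(24,15)=(24*31+15)%997=759 h(61,69)=(61*31+69)%997=963 h(54,45)=(54*31+45)%997=722 h(42,42)=(42*31+42)%997=347 -> [759, 963, 722, 347]
  L2: h(759,963)=(759*31+963)%997=564 h(722,347)=(722*31+347)%997=795 -> [564, 795]
  L3: h(564,795)=(564*31+795)%997=333 -> [333]
  root=333

Answer: 24 759 556 564 996 708 333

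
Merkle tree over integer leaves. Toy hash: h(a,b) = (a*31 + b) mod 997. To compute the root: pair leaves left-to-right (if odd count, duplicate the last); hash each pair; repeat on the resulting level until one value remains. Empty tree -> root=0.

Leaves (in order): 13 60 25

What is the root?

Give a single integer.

L0: [13, 60, 25]
L1: h(13,60)=(13*31+60)%997=463 h(25,25)=(25*31+25)%997=800 -> [463, 800]
L2: h(463,800)=(463*31+800)%997=198 -> [198]

Answer: 198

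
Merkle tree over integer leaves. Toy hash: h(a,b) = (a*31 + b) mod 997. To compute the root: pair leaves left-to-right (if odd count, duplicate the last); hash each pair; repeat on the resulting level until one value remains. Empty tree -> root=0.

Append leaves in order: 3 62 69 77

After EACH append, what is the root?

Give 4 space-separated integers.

Answer: 3 155 34 42

Derivation:
After append 3 (leaves=[3]):
  L0: [3]
  root=3
After append 62 (leaves=[3, 62]):
  L0: [3, 62]
  L1: h(3,62)=(3*31+62)%997=155 -> [155]
  root=155
After append 69 (leaves=[3, 62, 69]):
  L0: [3, 62, 69]
  L1: h(3,62)=(3*31+62)%997=155 h(69,69)=(69*31+69)%997=214 -> [155, 214]
  L2: h(155,214)=(155*31+214)%997=34 -> [34]
  root=34
After append 77 (leaves=[3, 62, 69, 77]):
  L0: [3, 62, 69, 77]
  L1: h(3,62)=(3*31+62)%997=155 h(69,77)=(69*31+77)%997=222 -> [155, 222]
  L2: h(155,222)=(155*31+222)%997=42 -> [42]
  root=42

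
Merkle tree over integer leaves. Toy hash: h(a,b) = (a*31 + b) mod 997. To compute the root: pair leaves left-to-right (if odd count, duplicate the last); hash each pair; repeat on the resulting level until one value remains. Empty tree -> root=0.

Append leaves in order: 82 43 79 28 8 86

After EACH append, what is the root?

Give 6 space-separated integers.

Answer: 82 591 909 858 892 397

Derivation:
After append 82 (leaves=[82]):
  L0: [82]
  root=82
After append 43 (leaves=[82, 43]):
  L0: [82, 43]
  L1: h(82,43)=(82*31+43)%997=591 -> [591]
  root=591
After append 79 (leaves=[82, 43, 79]):
  L0: [82, 43, 79]
  L1: h(82,43)=(82*31+43)%997=591 h(79,79)=(79*31+79)%997=534 -> [591, 534]
  L2: h(591,534)=(591*31+534)%997=909 -> [909]
  root=909
After append 28 (leaves=[82, 43, 79, 28]):
  L0: [82, 43, 79, 28]
  L1: h(82,43)=(82*31+43)%997=591 h(79,28)=(79*31+28)%997=483 -> [591, 483]
  L2: h(591,483)=(591*31+483)%997=858 -> [858]
  root=858
After append 8 (leaves=[82, 43, 79, 28, 8]):
  L0: [82, 43, 79, 28, 8]
  L1: h(82,43)=(82*31+43)%997=591 h(79,28)=(79*31+28)%997=483 h(8,8)=(8*31+8)%997=256 -> [591, 483, 256]
  L2: h(591,483)=(591*31+483)%997=858 h(256,256)=(256*31+256)%997=216 -> [858, 216]
  L3: h(858,216)=(858*31+216)%997=892 -> [892]
  root=892
After append 86 (leaves=[82, 43, 79, 28, 8, 86]):
  L0: [82, 43, 79, 28, 8, 86]
  L1: h(82,43)=(82*31+43)%997=591 h(79,28)=(79*31+28)%997=483 h(8,86)=(8*31+86)%997=334 -> [591, 483, 334]
  L2: h(591,483)=(591*31+483)%997=858 h(334,334)=(334*31+334)%997=718 -> [858, 718]
  L3: h(858,718)=(858*31+718)%997=397 -> [397]
  root=397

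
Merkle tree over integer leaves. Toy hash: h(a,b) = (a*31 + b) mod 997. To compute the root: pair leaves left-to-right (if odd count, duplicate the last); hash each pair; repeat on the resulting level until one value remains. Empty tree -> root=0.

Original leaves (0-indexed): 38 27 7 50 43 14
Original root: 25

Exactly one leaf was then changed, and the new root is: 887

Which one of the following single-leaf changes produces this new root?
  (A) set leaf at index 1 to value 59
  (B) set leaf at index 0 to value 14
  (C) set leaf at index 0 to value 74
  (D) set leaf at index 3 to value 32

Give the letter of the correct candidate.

Answer: B

Derivation:
Original leaves: [38, 27, 7, 50, 43, 14]
Target new root: 887
Try each candidate change and compute the resulting root:
Candidate A: set leaf[1] = 59 -> leaves = [38, 59, 7, 50, 43, 14]
  L0: [38, 59, 7, 50, 43, 14]
  L1: h(38,59)=(38*31+59)%997=240 h(7,50)=(7*31+50)%997=267 h(43,14)=(43*31+14)%997=350 -> [240, 267, 350]
  L2: h(240,267)=(240*31+267)%997=728 h(350,350)=(350*31+350)%997=233 -> [728, 233]
  L3: h(728,233)=(728*31+233)%997=867 -> [867]
  root = 867 != target 887
Candidate B: set leaf[0] = 14 -> leaves = [14, 27, 7, 50, 43, 14]
  L0: [14, 27, 7, 50, 43, 14]
  L1: h(14,27)=(14*31+27)%997=461 h(7,50)=(7*31+50)%997=267 h(43,14)=(43*31+14)%997=350 -> [461, 267, 350]
  L2: h(461,267)=(461*31+267)%997=600 h(350,350)=(350*31+350)%997=233 -> [600, 233]
  L3: h(600,233)=(600*31+233)%997=887 -> [887]
  root = 887 == target 887  ** MATCH **
Candidate C: set leaf[0] = 74 -> leaves = [74, 27, 7, 50, 43, 14]
  L0: [74, 27, 7, 50, 43, 14]
  L1: h(74,27)=(74*31+27)%997=327 h(7,50)=(7*31+50)%997=267 h(43,14)=(43*31+14)%997=350 -> [327, 267, 350]
  L2: h(327,267)=(327*31+267)%997=434 h(350,350)=(350*31+350)%997=233 -> [434, 233]
  L3: h(434,233)=(434*31+233)%997=726 -> [726]
  root = 726 != target 887
Candidate D: set leaf[3] = 32 -> leaves = [38, 27, 7, 32, 43, 14]
  L0: [38, 27, 7, 32, 43, 14]
  L1: h(38,27)=(38*31+27)%997=208 h(7,32)=(7*31+32)%997=249 h(43,14)=(43*31+14)%997=350 -> [208, 249, 350]
  L2: h(208,249)=(208*31+249)%997=715 h(350,350)=(350*31+350)%997=233 -> [715, 233]
  L3: h(715,233)=(715*31+233)%997=464 -> [464]
  root = 464 != target 887
Candidate B produces the target root.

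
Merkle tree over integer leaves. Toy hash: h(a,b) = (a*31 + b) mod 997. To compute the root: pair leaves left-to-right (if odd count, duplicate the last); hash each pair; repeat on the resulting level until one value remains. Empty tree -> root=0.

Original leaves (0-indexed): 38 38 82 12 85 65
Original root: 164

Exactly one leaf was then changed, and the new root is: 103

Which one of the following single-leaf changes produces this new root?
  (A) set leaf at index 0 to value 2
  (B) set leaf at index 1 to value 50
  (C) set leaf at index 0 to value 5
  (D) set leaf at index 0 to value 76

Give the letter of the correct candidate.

Original leaves: [38, 38, 82, 12, 85, 65]
Target new root: 103
Try each candidate change and compute the resulting root:
Candidate A: set leaf[0] = 2 -> leaves = [2, 38, 82, 12, 85, 65]
  L0: [2, 38, 82, 12, 85, 65]
  L1: h(2,38)=(2*31+38)%997=100 h(82,12)=(82*31+12)%997=560 h(85,65)=(85*31+65)%997=706 -> [100, 560, 706]
  L2: h(100,560)=(100*31+560)%997=669 h(706,706)=(706*31+706)%997=658 -> [669, 658]
  L3: h(669,658)=(669*31+658)%997=460 -> [460]
  root = 460 != target 103
Candidate B: set leaf[1] = 50 -> leaves = [38, 50, 82, 12, 85, 65]
  L0: [38, 50, 82, 12, 85, 65]
  L1: h(38,50)=(38*31+50)%997=231 h(82,12)=(82*31+12)%997=560 h(85,65)=(85*31+65)%997=706 -> [231, 560, 706]
  L2: h(231,560)=(231*31+560)%997=742 h(706,706)=(706*31+706)%997=658 -> [742, 658]
  L3: h(742,658)=(742*31+658)%997=729 -> [729]
  root = 729 != target 103
Candidate C: set leaf[0] = 5 -> leaves = [5, 38, 82, 12, 85, 65]
  L0: [5, 38, 82, 12, 85, 65]
  L1: h(5,38)=(5*31+38)%997=193 h(82,12)=(82*31+12)%997=560 h(85,65)=(85*31+65)%997=706 -> [193, 560, 706]
  L2: h(193,560)=(193*31+560)%997=561 h(706,706)=(706*31+706)%997=658 -> [561, 658]
  L3: h(561,658)=(561*31+658)%997=103 -> [103]
  root = 103 == target 103  ** MATCH **
Candidate D: set leaf[0] = 76 -> leaves = [76, 38, 82, 12, 85, 65]
  L0: [76, 38, 82, 12, 85, 65]
  L1: h(76,38)=(76*31+38)%997=400 h(82,12)=(82*31+12)%997=560 h(85,65)=(85*31+65)%997=706 -> [400, 560, 706]
  L2: h(400,560)=(400*31+560)%997=996 h(706,706)=(706*31+706)%997=658 -> [996, 658]
  L3: h(996,658)=(996*31+658)%997=627 -> [627]
  root = 627 != target 103
Candidate C produces the target root.

Answer: C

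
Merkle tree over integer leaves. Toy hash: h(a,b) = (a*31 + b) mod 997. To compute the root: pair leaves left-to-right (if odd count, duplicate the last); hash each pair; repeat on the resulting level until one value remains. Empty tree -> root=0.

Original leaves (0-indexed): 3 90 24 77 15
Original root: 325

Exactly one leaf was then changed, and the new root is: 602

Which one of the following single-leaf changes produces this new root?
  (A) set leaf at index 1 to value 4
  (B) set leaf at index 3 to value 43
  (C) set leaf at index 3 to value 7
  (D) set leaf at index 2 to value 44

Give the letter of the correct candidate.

Original leaves: [3, 90, 24, 77, 15]
Target new root: 602
Try each candidate change and compute the resulting root:
Candidate A: set leaf[1] = 4 -> leaves = [3, 4, 24, 77, 15]
  L0: [3, 4, 24, 77, 15]
  L1: h(3,4)=(3*31+4)%997=97 h(24,77)=(24*31+77)%997=821 h(15,15)=(15*31+15)%997=480 -> [97, 821, 480]
  L2: h(97,821)=(97*31+821)%997=837 h(480,480)=(480*31+480)%997=405 -> [837, 405]
  L3: h(837,405)=(837*31+405)%997=430 -> [430]
  root = 430 != target 602
Candidate B: set leaf[3] = 43 -> leaves = [3, 90, 24, 43, 15]
  L0: [3, 90, 24, 43, 15]
  L1: h(3,90)=(3*31+90)%997=183 h(24,43)=(24*31+43)%997=787 h(15,15)=(15*31+15)%997=480 -> [183, 787, 480]
  L2: h(183,787)=(183*31+787)%997=478 h(480,480)=(480*31+480)%997=405 -> [478, 405]
  L3: h(478,405)=(478*31+405)%997=268 -> [268]
  root = 268 != target 602
Candidate C: set leaf[3] = 7 -> leaves = [3, 90, 24, 7, 15]
  L0: [3, 90, 24, 7, 15]
  L1: h(3,90)=(3*31+90)%997=183 h(24,7)=(24*31+7)%997=751 h(15,15)=(15*31+15)%997=480 -> [183, 751, 480]
  L2: h(183,751)=(183*31+751)%997=442 h(480,480)=(480*31+480)%997=405 -> [442, 405]
  L3: h(442,405)=(442*31+405)%997=149 -> [149]
  root = 149 != target 602
Candidate D: set leaf[2] = 44 -> leaves = [3, 90, 44, 77, 15]
  L0: [3, 90, 44, 77, 15]
  L1: h(3,90)=(3*31+90)%997=183 h(44,77)=(44*31+77)%997=444 h(15,15)=(15*31+15)%997=480 -> [183, 444, 480]
  L2: h(183,444)=(183*31+444)%997=135 h(480,480)=(480*31+480)%997=405 -> [135, 405]
  L3: h(135,405)=(135*31+405)%997=602 -> [602]
  root = 602 == target 602  ** MATCH **
Candidate D produces the target root.

Answer: D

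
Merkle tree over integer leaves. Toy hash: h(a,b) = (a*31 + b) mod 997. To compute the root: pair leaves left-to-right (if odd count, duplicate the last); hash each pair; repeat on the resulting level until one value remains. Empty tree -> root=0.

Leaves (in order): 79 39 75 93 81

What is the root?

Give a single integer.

Answer: 538

Derivation:
L0: [79, 39, 75, 93, 81]
L1: h(79,39)=(79*31+39)%997=494 h(75,93)=(75*31+93)%997=424 h(81,81)=(81*31+81)%997=598 -> [494, 424, 598]
L2: h(494,424)=(494*31+424)%997=783 h(598,598)=(598*31+598)%997=193 -> [783, 193]
L3: h(783,193)=(783*31+193)%997=538 -> [538]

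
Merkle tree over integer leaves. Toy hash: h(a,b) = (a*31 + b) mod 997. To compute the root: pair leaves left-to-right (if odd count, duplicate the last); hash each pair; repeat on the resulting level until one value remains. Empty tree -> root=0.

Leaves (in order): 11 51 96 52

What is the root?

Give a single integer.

L0: [11, 51, 96, 52]
L1: h(11,51)=(11*31+51)%997=392 h(96,52)=(96*31+52)%997=37 -> [392, 37]
L2: h(392,37)=(392*31+37)%997=225 -> [225]

Answer: 225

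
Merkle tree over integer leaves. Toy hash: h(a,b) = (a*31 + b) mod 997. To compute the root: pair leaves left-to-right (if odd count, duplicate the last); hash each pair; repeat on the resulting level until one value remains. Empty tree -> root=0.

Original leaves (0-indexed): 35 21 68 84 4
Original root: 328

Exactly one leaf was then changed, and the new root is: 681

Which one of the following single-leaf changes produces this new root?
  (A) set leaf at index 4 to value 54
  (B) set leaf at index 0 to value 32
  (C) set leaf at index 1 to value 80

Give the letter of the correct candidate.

Original leaves: [35, 21, 68, 84, 4]
Target new root: 681
Try each candidate change and compute the resulting root:
Candidate A: set leaf[4] = 54 -> leaves = [35, 21, 68, 84, 54]
  L0: [35, 21, 68, 84, 54]
  L1: h(35,21)=(35*31+21)%997=109 h(68,84)=(68*31+84)%997=198 h(54,54)=(54*31+54)%997=731 -> [109, 198, 731]
  L2: h(109,198)=(109*31+198)%997=586 h(731,731)=(731*31+731)%997=461 -> [586, 461]
  L3: h(586,461)=(586*31+461)%997=681 -> [681]
  root = 681 == target 681  ** MATCH **
Candidate B: set leaf[0] = 32 -> leaves = [32, 21, 68, 84, 4]
  L0: [32, 21, 68, 84, 4]
  L1: h(32,21)=(32*31+21)%997=16 h(68,84)=(68*31+84)%997=198 h(4,4)=(4*31+4)%997=128 -> [16, 198, 128]
  L2: h(16,198)=(16*31+198)%997=694 h(128,128)=(128*31+128)%997=108 -> [694, 108]
  L3: h(694,108)=(694*31+108)%997=685 -> [685]
  root = 685 != target 681
Candidate C: set leaf[1] = 80 -> leaves = [35, 80, 68, 84, 4]
  L0: [35, 80, 68, 84, 4]
  L1: h(35,80)=(35*31+80)%997=168 h(68,84)=(68*31+84)%997=198 h(4,4)=(4*31+4)%997=128 -> [168, 198, 128]
  L2: h(168,198)=(168*31+198)%997=421 h(128,128)=(128*31+128)%997=108 -> [421, 108]
  L3: h(421,108)=(421*31+108)%997=198 -> [198]
  root = 198 != target 681
Candidate A produces the target root.

Answer: A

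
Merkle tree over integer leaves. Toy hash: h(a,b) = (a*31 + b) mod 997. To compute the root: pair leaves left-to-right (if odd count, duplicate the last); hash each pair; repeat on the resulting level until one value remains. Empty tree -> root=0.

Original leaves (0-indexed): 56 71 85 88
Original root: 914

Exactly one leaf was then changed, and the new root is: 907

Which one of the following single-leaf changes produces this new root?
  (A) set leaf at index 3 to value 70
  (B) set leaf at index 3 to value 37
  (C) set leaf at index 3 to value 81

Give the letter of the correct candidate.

Original leaves: [56, 71, 85, 88]
Target new root: 907
Try each candidate change and compute the resulting root:
Candidate A: set leaf[3] = 70 -> leaves = [56, 71, 85, 70]
  L0: [56, 71, 85, 70]
  L1: h(56,71)=(56*31+71)%997=810 h(85,70)=(85*31+70)%997=711 -> [810, 711]
  L2: h(810,711)=(810*31+711)%997=896 -> [896]
  root = 896 != target 907
Candidate B: set leaf[3] = 37 -> leaves = [56, 71, 85, 37]
  L0: [56, 71, 85, 37]
  L1: h(56,71)=(56*31+71)%997=810 h(85,37)=(85*31+37)%997=678 -> [810, 678]
  L2: h(810,678)=(810*31+678)%997=863 -> [863]
  root = 863 != target 907
Candidate C: set leaf[3] = 81 -> leaves = [56, 71, 85, 81]
  L0: [56, 71, 85, 81]
  L1: h(56,71)=(56*31+71)%997=810 h(85,81)=(85*31+81)%997=722 -> [810, 722]
  L2: h(810,722)=(810*31+722)%997=907 -> [907]
  root = 907 == target 907  ** MATCH **
Candidate C produces the target root.

Answer: C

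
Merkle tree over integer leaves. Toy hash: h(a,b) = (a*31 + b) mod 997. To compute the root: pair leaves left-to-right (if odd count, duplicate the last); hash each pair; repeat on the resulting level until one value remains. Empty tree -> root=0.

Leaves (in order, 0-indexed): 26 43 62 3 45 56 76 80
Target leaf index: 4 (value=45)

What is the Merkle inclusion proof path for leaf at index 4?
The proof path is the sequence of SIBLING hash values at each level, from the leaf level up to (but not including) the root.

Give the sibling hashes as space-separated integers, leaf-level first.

Answer: 56 442 328

Derivation:
L0 (leaves): [26, 43, 62, 3, 45, 56, 76, 80], target index=4
L1: h(26,43)=(26*31+43)%997=849 [pair 0] h(62,3)=(62*31+3)%997=928 [pair 1] h(45,56)=(45*31+56)%997=454 [pair 2] h(76,80)=(76*31+80)%997=442 [pair 3] -> [849, 928, 454, 442]
  Sibling for proof at L0: 56
L2: h(849,928)=(849*31+928)%997=328 [pair 0] h(454,442)=(454*31+442)%997=558 [pair 1] -> [328, 558]
  Sibling for proof at L1: 442
L3: h(328,558)=(328*31+558)%997=756 [pair 0] -> [756]
  Sibling for proof at L2: 328
Root: 756
Proof path (sibling hashes from leaf to root): [56, 442, 328]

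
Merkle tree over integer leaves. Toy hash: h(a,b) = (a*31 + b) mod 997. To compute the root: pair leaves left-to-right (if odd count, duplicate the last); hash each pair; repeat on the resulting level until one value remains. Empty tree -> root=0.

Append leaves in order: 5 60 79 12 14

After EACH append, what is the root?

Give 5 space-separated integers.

Answer: 5 215 220 153 136

Derivation:
After append 5 (leaves=[5]):
  L0: [5]
  root=5
After append 60 (leaves=[5, 60]):
  L0: [5, 60]
  L1: h(5,60)=(5*31+60)%997=215 -> [215]
  root=215
After append 79 (leaves=[5, 60, 79]):
  L0: [5, 60, 79]
  L1: h(5,60)=(5*31+60)%997=215 h(79,79)=(79*31+79)%997=534 -> [215, 534]
  L2: h(215,534)=(215*31+534)%997=220 -> [220]
  root=220
After append 12 (leaves=[5, 60, 79, 12]):
  L0: [5, 60, 79, 12]
  L1: h(5,60)=(5*31+60)%997=215 h(79,12)=(79*31+12)%997=467 -> [215, 467]
  L2: h(215,467)=(215*31+467)%997=153 -> [153]
  root=153
After append 14 (leaves=[5, 60, 79, 12, 14]):
  L0: [5, 60, 79, 12, 14]
  L1: h(5,60)=(5*31+60)%997=215 h(79,12)=(79*31+12)%997=467 h(14,14)=(14*31+14)%997=448 -> [215, 467, 448]
  L2: h(215,467)=(215*31+467)%997=153 h(448,448)=(448*31+448)%997=378 -> [153, 378]
  L3: h(153,378)=(153*31+378)%997=136 -> [136]
  root=136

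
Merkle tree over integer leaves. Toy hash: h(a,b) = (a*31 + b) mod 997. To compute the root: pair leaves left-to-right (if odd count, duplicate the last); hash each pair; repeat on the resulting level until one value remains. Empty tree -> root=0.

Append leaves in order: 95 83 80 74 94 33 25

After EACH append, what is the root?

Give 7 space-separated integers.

After append 95 (leaves=[95]):
  L0: [95]
  root=95
After append 83 (leaves=[95, 83]):
  L0: [95, 83]
  L1: h(95,83)=(95*31+83)%997=37 -> [37]
  root=37
After append 80 (leaves=[95, 83, 80]):
  L0: [95, 83, 80]
  L1: h(95,83)=(95*31+83)%997=37 h(80,80)=(80*31+80)%997=566 -> [37, 566]
  L2: h(37,566)=(37*31+566)%997=716 -> [716]
  root=716
After append 74 (leaves=[95, 83, 80, 74]):
  L0: [95, 83, 80, 74]
  L1: h(95,83)=(95*31+83)%997=37 h(80,74)=(80*31+74)%997=560 -> [37, 560]
  L2: h(37,560)=(37*31+560)%997=710 -> [710]
  root=710
After append 94 (leaves=[95, 83, 80, 74, 94]):
  L0: [95, 83, 80, 74, 94]
  L1: h(95,83)=(95*31+83)%997=37 h(80,74)=(80*31+74)%997=560 h(94,94)=(94*31+94)%997=17 -> [37, 560, 17]
  L2: h(37,560)=(37*31+560)%997=710 h(17,17)=(17*31+17)%997=544 -> [710, 544]
  L3: h(710,544)=(710*31+544)%997=620 -> [620]
  root=620
After append 33 (leaves=[95, 83, 80, 74, 94, 33]):
  L0: [95, 83, 80, 74, 94, 33]
  L1: h(95,83)=(95*31+83)%997=37 h(80,74)=(80*31+74)%997=560 h(94,33)=(94*31+33)%997=953 -> [37, 560, 953]
  L2: h(37,560)=(37*31+560)%997=710 h(953,953)=(953*31+953)%997=586 -> [710, 586]
  L3: h(710,586)=(710*31+586)%997=662 -> [662]
  root=662
After append 25 (leaves=[95, 83, 80, 74, 94, 33, 25]):
  L0: [95, 83, 80, 74, 94, 33, 25]
  L1: h(95,83)=(95*31+83)%997=37 h(80,74)=(80*31+74)%997=560 h(94,33)=(94*31+33)%997=953 h(25,25)=(25*31+25)%997=800 -> [37, 560, 953, 800]
  L2: h(37,560)=(37*31+560)%997=710 h(953,800)=(953*31+800)%997=433 -> [710, 433]
  L3: h(710,433)=(710*31+433)%997=509 -> [509]
  root=509

Answer: 95 37 716 710 620 662 509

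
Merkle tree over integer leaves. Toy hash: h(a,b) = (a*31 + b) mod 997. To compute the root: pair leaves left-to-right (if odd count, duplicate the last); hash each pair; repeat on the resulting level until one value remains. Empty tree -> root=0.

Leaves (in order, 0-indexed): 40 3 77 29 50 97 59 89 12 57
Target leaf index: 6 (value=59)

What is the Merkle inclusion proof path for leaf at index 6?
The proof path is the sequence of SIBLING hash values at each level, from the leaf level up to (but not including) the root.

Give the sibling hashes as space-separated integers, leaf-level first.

L0 (leaves): [40, 3, 77, 29, 50, 97, 59, 89, 12, 57], target index=6
L1: h(40,3)=(40*31+3)%997=246 [pair 0] h(77,29)=(77*31+29)%997=422 [pair 1] h(50,97)=(50*31+97)%997=650 [pair 2] h(59,89)=(59*31+89)%997=921 [pair 3] h(12,57)=(12*31+57)%997=429 [pair 4] -> [246, 422, 650, 921, 429]
  Sibling for proof at L0: 89
L2: h(246,422)=(246*31+422)%997=72 [pair 0] h(650,921)=(650*31+921)%997=134 [pair 1] h(429,429)=(429*31+429)%997=767 [pair 2] -> [72, 134, 767]
  Sibling for proof at L1: 650
L3: h(72,134)=(72*31+134)%997=372 [pair 0] h(767,767)=(767*31+767)%997=616 [pair 1] -> [372, 616]
  Sibling for proof at L2: 72
L4: h(372,616)=(372*31+616)%997=184 [pair 0] -> [184]
  Sibling for proof at L3: 616
Root: 184
Proof path (sibling hashes from leaf to root): [89, 650, 72, 616]

Answer: 89 650 72 616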